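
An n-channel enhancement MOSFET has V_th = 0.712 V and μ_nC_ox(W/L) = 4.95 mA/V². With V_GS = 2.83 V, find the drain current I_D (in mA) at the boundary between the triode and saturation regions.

At the boundary V_DS = V_ov = V_GS − V_th = 2.83 − 0.712 = 2.12 V.
I_D = ½ k_n V_ov² = 0.5 × 4.95 × 2.12² = 11.1 mA.

I_D = 11.1 mA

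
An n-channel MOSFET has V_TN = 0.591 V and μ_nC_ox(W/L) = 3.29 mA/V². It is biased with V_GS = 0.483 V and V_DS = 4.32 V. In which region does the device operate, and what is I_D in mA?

Cutoff; I_D = 0 mA

V_GS = 0.483 V < V_TN = 0.591 V, so the transistor is in cutoff.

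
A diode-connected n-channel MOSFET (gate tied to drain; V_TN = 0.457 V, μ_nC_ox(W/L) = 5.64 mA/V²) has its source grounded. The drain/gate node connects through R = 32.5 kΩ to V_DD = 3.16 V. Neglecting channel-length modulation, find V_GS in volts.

With gate tied to drain, V_GS = V_DS ≥ V_GS − V_TN, so the device is in saturation.
KCL at the drain: ½ k_n (V_GS − V_TN)² = (V_DD − V_GS)/R.
Let x = V_GS − 0.457. Then 91.6 x² + x − 2.703 = 0, giving x = 0.166 V (positive root), so V_GS = 0.623 V.
I_D = (V_DD − V_GS)/R = (3.16 − 0.623) / 32.5 = 0.0781 mA.

V_GS = 0.623 V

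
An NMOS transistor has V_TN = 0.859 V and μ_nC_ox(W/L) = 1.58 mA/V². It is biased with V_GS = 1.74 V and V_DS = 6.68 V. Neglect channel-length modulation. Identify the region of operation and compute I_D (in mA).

Saturation; I_D = 0.613 mA

V_ov = V_GS − V_TN = 1.74 − 0.859 = 0.881 V.
Since V_DS = 6.68 V ≥ V_ov = 0.881 V, the device is in saturation.
I_D = ½ k_n V_ov² = 0.5 × 1.58 × 0.881² = 0.613 mA.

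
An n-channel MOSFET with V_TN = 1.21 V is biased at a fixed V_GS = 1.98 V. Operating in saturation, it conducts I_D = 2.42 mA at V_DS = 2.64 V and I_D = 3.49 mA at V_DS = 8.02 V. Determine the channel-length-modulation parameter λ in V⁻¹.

With V_GS fixed, I_D ∝ (1 + λ V_DS) in saturation, so I_D2/I_D1 = (1 + λ V_DS2)/(1 + λ V_DS1).
3.49/2.42 = 1.442 = (1 + 8.02 λ)/(1 + 2.64 λ).
Solving: λ (I_D1 V_DS2 − I_D2 V_DS1) = I_D2 − I_D1, so λ = (3.49 − 2.42) / (2.42 × 8.02 − 3.49 × 2.64) = 1.07 / 10.2 = 0.105 V⁻¹.

λ = 0.105 V⁻¹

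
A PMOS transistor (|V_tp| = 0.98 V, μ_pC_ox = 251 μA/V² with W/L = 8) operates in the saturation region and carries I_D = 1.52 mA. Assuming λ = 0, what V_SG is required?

k_p = μ_pC_ox · (W/L) = 2.008 mA/V².
In saturation I_D = ½ k_p (V_SG − |V_tp|)², so V_SG − |V_tp| = √(2 I_D / k_p) = √(2 × 1.52 / 2.008) = 1.23 V.
V_SG = 0.98 + 1.23 = 2.21 V.

V_SG = 2.21 V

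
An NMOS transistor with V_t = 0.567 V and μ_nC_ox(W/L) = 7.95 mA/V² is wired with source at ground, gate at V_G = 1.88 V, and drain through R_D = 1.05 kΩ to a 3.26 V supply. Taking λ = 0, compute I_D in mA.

V_GS = V_G = 1.88 V, so V_ov = 1.88 − 0.567 = 1.31 V.
Assume saturation: I_D = ½ k_n V_ov² = 0.5 × 7.95 × 1.31² = 6.85 mA, giving V_DS = V_DD − I_D R_D = 3.26 − 6.85 × 1.05 = -3.94 V.
But -3.94 V < V_ov = 1.31 V, so the device is actually in triode.
In triode I_D = k_n[V_ov V_DS − ½ V_DS²] and I_D = (V_DD − V_DS)/R_D. Equating: 4.17 V_DS² − 11.96 V_DS + 3.26 = 0, giving V_DS = 0.305 V (the root below V_ov).
I_D = (3.26 − 0.305) / 1.05 = 2.81 mA.

I_D = 2.81 mA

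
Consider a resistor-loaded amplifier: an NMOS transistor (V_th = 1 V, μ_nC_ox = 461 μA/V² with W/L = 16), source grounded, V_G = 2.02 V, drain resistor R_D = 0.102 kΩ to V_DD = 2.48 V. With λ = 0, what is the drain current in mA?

I_D = 3.84 mA

V_GS = V_G = 2.02 V, so V_ov = 2.02 − 1 = 1.02 V.
k_n = μ_nC_ox · (W/L) = 7.376 mA/V².
Assume saturation: I_D = ½ k_n V_ov² = 0.5 × 7.376 × 1.02² = 3.84 mA, giving V_DS = V_DD − I_D R_D = 2.48 − 3.84 × 0.102 = 2.09 V.
V_DS = 2.09 V ≥ V_ov = 1.02 V, confirming saturation.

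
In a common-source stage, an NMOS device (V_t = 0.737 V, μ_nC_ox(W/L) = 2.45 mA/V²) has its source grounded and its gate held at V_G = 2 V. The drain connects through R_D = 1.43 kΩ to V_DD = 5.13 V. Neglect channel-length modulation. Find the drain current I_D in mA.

V_GS = V_G = 2 V, so V_ov = 2 − 0.737 = 1.26 V.
Assume saturation: I_D = ½ k_n V_ov² = 0.5 × 2.45 × 1.26² = 1.95 mA, giving V_DS = V_DD − I_D R_D = 5.13 − 1.95 × 1.43 = 2.34 V.
V_DS = 2.34 V ≥ V_ov = 1.26 V, confirming saturation.

I_D = 1.95 mA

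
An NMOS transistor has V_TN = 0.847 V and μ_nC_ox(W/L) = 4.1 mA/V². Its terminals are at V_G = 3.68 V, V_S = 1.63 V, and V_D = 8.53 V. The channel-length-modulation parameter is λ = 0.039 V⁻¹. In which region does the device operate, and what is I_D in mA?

Saturation; I_D = 3.77 mA

V_GS = V_G − V_S = 3.68 − 1.63 = 2.05 V; V_DS = V_D − V_S = 8.53 − 1.63 = 6.9 V.
V_ov = V_GS − V_TN = 2.05 − 0.847 = 1.2 V.
Since V_DS = 6.9 V ≥ V_ov = 1.2 V, the device is in saturation.
I_D = ½ k_n V_ov² (1 + λ V_DS) = 0.5 × 4.1 × 1.2² × (1 + 0.039 × 6.9) = 3.77 mA.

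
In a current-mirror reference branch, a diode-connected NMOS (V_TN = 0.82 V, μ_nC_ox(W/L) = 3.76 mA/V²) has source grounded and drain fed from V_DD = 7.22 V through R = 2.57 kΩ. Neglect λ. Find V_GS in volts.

V_GS = 1.87 V

With gate tied to drain, V_GS = V_DS ≥ V_GS − V_TN, so the device is in saturation.
KCL at the drain: ½ k_n (V_GS − V_TN)² = (V_DD − V_GS)/R.
Let x = V_GS − 0.82. Then 4.83 x² + x − 6.4 = 0, giving x = 1.05 V (positive root), so V_GS = 1.87 V.
I_D = (V_DD − V_GS)/R = (7.22 − 1.87) / 2.57 = 2.08 mA.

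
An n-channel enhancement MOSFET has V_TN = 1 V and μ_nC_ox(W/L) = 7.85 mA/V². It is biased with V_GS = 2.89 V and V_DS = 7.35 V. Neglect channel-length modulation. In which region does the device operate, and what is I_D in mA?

Saturation; I_D = 14.0 mA

V_ov = V_GS − V_TN = 2.89 − 1 = 1.89 V.
Since V_DS = 7.35 V ≥ V_ov = 1.89 V, the device is in saturation.
I_D = ½ k_n V_ov² = 0.5 × 7.85 × 1.89² = 14 mA.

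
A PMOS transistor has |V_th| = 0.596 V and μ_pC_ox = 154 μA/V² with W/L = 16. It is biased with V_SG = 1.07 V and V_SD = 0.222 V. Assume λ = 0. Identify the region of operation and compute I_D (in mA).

Triode; I_D = 0.199 mA

k_p = μ_pC_ox · (W/L) = 2.464 mA/V².
V_ov = V_SG − |V_th| = 1.07 − 0.596 = 0.474 V.
Since V_SD = 0.222 V < V_ov = 0.474 V, the device is in the triode region.
I_D = k_p [V_ov · V_SD − ½ V_SD²] = 2.464 × [0.474 × 0.222 − 0.5 × 0.222²] = 0.199 mA.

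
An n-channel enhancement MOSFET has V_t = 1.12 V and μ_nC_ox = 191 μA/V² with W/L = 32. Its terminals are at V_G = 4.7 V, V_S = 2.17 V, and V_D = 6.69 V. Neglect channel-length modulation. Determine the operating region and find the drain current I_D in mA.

V_GS = V_G − V_S = 4.7 − 2.17 = 2.53 V; V_DS = V_D − V_S = 6.69 − 2.17 = 4.52 V.
k_n = μ_nC_ox · (W/L) = 6.112 mA/V².
V_ov = V_GS − V_t = 2.53 − 1.12 = 1.41 V.
Since V_DS = 4.52 V ≥ V_ov = 1.41 V, the device is in saturation.
I_D = ½ k_n V_ov² = 0.5 × 6.112 × 1.41² = 6.08 mA.

Saturation; I_D = 6.08 mA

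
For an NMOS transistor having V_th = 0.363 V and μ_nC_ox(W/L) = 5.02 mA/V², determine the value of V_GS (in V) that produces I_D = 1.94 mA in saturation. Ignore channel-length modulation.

In saturation I_D = ½ k_n (V_GS − V_th)², so V_GS − V_th = √(2 I_D / k_n) = √(2 × 1.94 / 5.02) = 0.879 V.
V_GS = 0.363 + 0.879 = 1.24 V.

V_GS = 1.24 V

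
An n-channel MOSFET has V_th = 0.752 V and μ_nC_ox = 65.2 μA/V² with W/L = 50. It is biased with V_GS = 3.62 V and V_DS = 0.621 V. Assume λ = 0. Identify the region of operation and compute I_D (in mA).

k_n = μ_nC_ox · (W/L) = 3.26 mA/V².
V_ov = V_GS − V_th = 3.62 − 0.752 = 2.87 V.
Since V_DS = 0.621 V < V_ov = 2.87 V, the device is in the triode region.
I_D = k_n [V_ov · V_DS − ½ V_DS²] = 3.26 × [2.87 × 0.621 − 0.5 × 0.621²] = 5.18 mA.

Triode; I_D = 5.18 mA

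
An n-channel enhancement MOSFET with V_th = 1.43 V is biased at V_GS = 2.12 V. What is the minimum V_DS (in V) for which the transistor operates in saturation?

The boundary between triode and saturation is V_DS = V_GS − V_th = V_ov.
V_ov = 2.12 − 1.43 = 0.69 V.

V_DS,sat = 0.690 V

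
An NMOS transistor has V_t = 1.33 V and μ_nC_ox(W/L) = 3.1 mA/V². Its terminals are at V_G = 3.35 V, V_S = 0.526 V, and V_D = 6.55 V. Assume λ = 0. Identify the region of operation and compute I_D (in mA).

V_GS = V_G − V_S = 3.35 − 0.526 = 2.82 V; V_DS = V_D − V_S = 6.55 − 0.526 = 6.02 V.
V_ov = V_GS − V_t = 2.82 − 1.33 = 1.49 V.
Since V_DS = 6.02 V ≥ V_ov = 1.49 V, the device is in saturation.
I_D = ½ k_n V_ov² = 0.5 × 3.1 × 1.49² = 3.46 mA.

Saturation; I_D = 3.46 mA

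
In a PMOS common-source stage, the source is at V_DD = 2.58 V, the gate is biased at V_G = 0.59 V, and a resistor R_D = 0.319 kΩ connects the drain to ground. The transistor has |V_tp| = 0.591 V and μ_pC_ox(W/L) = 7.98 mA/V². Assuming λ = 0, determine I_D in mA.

I_D = 5.88 mA

V_SG = V_DD − V_G = 2.58 − 0.59 = 1.99 V, so V_ov = 1.99 − 0.591 = 1.4 V.
Assume saturation: I_D = ½ k_p V_ov² = 0.5 × 7.98 × 1.4² = 7.81 mA, giving V_SD = V_DD − I_D R_D = 2.58 − 7.81 × 0.319 = 0.0889 V.
But 0.0889 V < V_ov = 1.4 V, so the device is actually in triode.
In triode I_D = k_p[V_ov V_SD − ½ V_SD²] and I_D = (V_DD − V_SD)/R_D. Equating: 1.27 V_SD² − 4.561 V_SD + 2.58 = 0, giving V_SD = 0.704 V (the root below V_ov).
I_D = (2.58 − 0.704) / 0.319 = 5.88 mA.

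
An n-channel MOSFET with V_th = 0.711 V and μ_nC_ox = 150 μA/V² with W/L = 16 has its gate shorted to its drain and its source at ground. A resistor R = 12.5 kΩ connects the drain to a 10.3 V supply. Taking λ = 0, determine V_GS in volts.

With gate tied to drain, V_GS = V_DS ≥ V_GS − V_th, so the device is in saturation.
k_n = μ_nC_ox · (W/L) = 2.4 mA/V².
KCL at the drain: ½ k_n (V_GS − V_th)² = (V_DD − V_GS)/R.
Let x = V_GS − 0.711. Then 15 x² + x − 9.589 = 0, giving x = 0.767 V (positive root), so V_GS = 1.48 V.
I_D = (V_DD − V_GS)/R = (10.3 − 1.48) / 12.5 = 0.706 mA.

V_GS = 1.48 V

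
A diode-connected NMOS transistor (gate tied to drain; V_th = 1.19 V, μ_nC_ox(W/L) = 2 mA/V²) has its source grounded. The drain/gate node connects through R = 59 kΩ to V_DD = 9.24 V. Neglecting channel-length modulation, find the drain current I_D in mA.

With gate tied to drain, V_GS = V_DS ≥ V_GS − V_th, so the device is in saturation.
KCL at the drain: ½ k_n (V_GS − V_th)² = (V_DD − V_GS)/R.
Let x = V_GS − 1.19. Then 59 x² + x − 8.05 = 0, giving x = 0.361 V (positive root), so V_GS = 1.55 V.
I_D = (V_DD − V_GS)/R = (9.24 − 1.55) / 59 = 0.13 mA.

I_D = 0.130 mA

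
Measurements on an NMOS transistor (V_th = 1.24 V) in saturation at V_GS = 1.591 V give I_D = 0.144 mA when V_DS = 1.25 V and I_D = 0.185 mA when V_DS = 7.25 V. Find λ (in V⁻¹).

With V_GS fixed, I_D ∝ (1 + λ V_DS) in saturation, so I_D2/I_D1 = (1 + λ V_DS2)/(1 + λ V_DS1).
0.185/0.144 = 1.285 = (1 + 7.25 λ)/(1 + 1.25 λ).
Solving: λ (I_D1 V_DS2 − I_D2 V_DS1) = I_D2 − I_D1, so λ = (0.185 − 0.144) / (0.144 × 7.25 − 0.185 × 1.25) = 0.041 / 0.813 = 0.0504 V⁻¹.

λ = 0.0504 V⁻¹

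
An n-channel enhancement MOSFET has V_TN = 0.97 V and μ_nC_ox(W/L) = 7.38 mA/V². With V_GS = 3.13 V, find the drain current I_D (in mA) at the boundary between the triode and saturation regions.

I_D = 17.2 mA

At the boundary V_DS = V_ov = V_GS − V_TN = 3.13 − 0.97 = 2.16 V.
I_D = ½ k_n V_ov² = 0.5 × 7.38 × 2.16² = 17.2 mA.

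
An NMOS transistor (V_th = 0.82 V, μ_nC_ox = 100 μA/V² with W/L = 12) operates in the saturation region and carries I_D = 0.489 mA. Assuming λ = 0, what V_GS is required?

k_n = μ_nC_ox · (W/L) = 1.2 mA/V².
In saturation I_D = ½ k_n (V_GS − V_th)², so V_GS − V_th = √(2 I_D / k_n) = √(2 × 0.489 / 1.2) = 0.903 V.
V_GS = 0.82 + 0.903 = 1.72 V.

V_GS = 1.72 V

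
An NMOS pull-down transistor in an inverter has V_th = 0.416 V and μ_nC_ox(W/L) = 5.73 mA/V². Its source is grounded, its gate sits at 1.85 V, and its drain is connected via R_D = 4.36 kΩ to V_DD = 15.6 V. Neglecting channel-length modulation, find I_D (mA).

V_GS = V_G = 1.85 V, so V_ov = 1.85 − 0.416 = 1.43 V.
Assume saturation: I_D = ½ k_n V_ov² = 0.5 × 5.73 × 1.43² = 5.89 mA, giving V_DS = V_DD − I_D R_D = 15.6 − 5.89 × 4.36 = -10.1 V.
But -10.1 V < V_ov = 1.43 V, so the device is actually in triode.
In triode I_D = k_n[V_ov V_DS − ½ V_DS²] and I_D = (V_DD − V_DS)/R_D. Equating: 12.5 V_DS² − 36.83 V_DS + 15.6 = 0, giving V_DS = 0.513 V (the root below V_ov).
I_D = (15.6 − 0.513) / 4.36 = 3.46 mA.

I_D = 3.46 mA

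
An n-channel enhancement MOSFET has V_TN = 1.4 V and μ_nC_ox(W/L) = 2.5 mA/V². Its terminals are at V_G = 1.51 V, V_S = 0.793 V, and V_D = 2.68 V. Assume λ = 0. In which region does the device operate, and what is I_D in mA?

Cutoff; I_D = 0 mA

V_GS = V_G − V_S = 1.51 − 0.793 = 0.717 V; V_DS = V_D − V_S = 2.68 − 0.793 = 1.89 V.
V_GS = 0.717 V < V_TN = 1.4 V, so the transistor is in cutoff.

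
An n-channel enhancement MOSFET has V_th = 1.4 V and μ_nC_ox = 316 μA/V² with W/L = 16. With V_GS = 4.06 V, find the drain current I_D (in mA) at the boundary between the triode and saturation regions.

I_D = 17.9 mA

At the boundary V_DS = V_ov = V_GS − V_th = 4.06 − 1.4 = 2.66 V.
k_n = μ_nC_ox · (W/L) = 5.056 mA/V².
I_D = ½ k_n V_ov² = 0.5 × 5.056 × 2.66² = 17.9 mA.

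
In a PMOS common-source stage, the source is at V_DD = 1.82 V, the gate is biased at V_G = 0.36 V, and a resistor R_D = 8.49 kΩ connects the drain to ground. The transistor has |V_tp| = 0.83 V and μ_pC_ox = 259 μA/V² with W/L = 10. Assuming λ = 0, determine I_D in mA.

I_D = 0.198 mA

V_SG = V_DD − V_G = 1.82 − 0.36 = 1.46 V, so V_ov = 1.46 − 0.83 = 0.63 V.
k_p = μ_pC_ox · (W/L) = 2.59 mA/V².
Assume saturation: I_D = ½ k_p V_ov² = 0.5 × 2.59 × 0.63² = 0.514 mA, giving V_SD = V_DD − I_D R_D = 1.82 − 0.514 × 8.49 = -2.54 V.
But -2.54 V < V_ov = 0.63 V, so the device is actually in triode.
In triode I_D = k_p[V_ov V_SD − ½ V_SD²] and I_D = (V_DD − V_SD)/R_D. Equating: 11 V_SD² − 14.85 V_SD + 1.82 = 0, giving V_SD = 0.136 V (the root below V_ov).
I_D = (1.82 − 0.136) / 8.49 = 0.198 mA.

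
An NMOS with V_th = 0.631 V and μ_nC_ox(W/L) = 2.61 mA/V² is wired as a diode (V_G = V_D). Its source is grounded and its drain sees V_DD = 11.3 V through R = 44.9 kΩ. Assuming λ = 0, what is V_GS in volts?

With gate tied to drain, V_GS = V_DS ≥ V_GS − V_th, so the device is in saturation.
KCL at the drain: ½ k_n (V_GS − V_th)² = (V_DD − V_GS)/R.
Let x = V_GS − 0.631. Then 58.6 x² + x − 10.67 = 0, giving x = 0.418 V (positive root), so V_GS = 1.05 V.
I_D = (V_DD − V_GS)/R = (11.3 − 1.05) / 44.9 = 0.228 mA.

V_GS = 1.05 V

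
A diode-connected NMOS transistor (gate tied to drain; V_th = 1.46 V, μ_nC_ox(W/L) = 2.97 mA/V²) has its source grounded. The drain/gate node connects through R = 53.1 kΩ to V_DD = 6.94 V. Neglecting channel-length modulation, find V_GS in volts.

With gate tied to drain, V_GS = V_DS ≥ V_GS − V_th, so the device is in saturation.
KCL at the drain: ½ k_n (V_GS − V_th)² = (V_DD − V_GS)/R.
Let x = V_GS − 1.46. Then 78.9 x² + x − 5.48 = 0, giving x = 0.257 V (positive root), so V_GS = 1.72 V.
I_D = (V_DD − V_GS)/R = (6.94 − 1.72) / 53.1 = 0.0984 mA.

V_GS = 1.72 V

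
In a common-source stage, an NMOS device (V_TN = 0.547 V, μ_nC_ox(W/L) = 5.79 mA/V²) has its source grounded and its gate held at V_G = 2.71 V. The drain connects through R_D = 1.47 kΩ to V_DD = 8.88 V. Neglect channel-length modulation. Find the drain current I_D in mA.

V_GS = V_G = 2.71 V, so V_ov = 2.71 − 0.547 = 2.16 V.
Assume saturation: I_D = ½ k_n V_ov² = 0.5 × 5.79 × 2.16² = 13.5 mA, giving V_DS = V_DD − I_D R_D = 8.88 − 13.5 × 1.47 = -11 V.
But -11 V < V_ov = 2.16 V, so the device is actually in triode.
In triode I_D = k_n[V_ov V_DS − ½ V_DS²] and I_D = (V_DD − V_DS)/R_D. Equating: 4.26 V_DS² − 19.41 V_DS + 8.88 = 0, giving V_DS = 0.516 V (the root below V_ov).
I_D = (8.88 − 0.516) / 1.47 = 5.69 mA.

I_D = 5.69 mA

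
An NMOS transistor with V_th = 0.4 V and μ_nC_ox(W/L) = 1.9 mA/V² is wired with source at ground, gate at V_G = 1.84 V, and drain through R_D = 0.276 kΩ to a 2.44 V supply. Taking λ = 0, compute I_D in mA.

I_D = 1.97 mA

V_GS = V_G = 1.84 V, so V_ov = 1.84 − 0.4 = 1.44 V.
Assume saturation: I_D = ½ k_n V_ov² = 0.5 × 1.9 × 1.44² = 1.97 mA, giving V_DS = V_DD − I_D R_D = 2.44 − 1.97 × 0.276 = 1.9 V.
V_DS = 1.9 V ≥ V_ov = 1.44 V, confirming saturation.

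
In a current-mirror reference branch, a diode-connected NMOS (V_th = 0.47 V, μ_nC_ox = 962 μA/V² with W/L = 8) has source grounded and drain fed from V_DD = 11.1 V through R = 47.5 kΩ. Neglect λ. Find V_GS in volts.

With gate tied to drain, V_GS = V_DS ≥ V_GS − V_th, so the device is in saturation.
k_n = μ_nC_ox · (W/L) = 7.696 mA/V².
KCL at the drain: ½ k_n (V_GS − V_th)² = (V_DD − V_GS)/R.
Let x = V_GS − 0.47. Then 183 x² + x − 10.63 = 0, giving x = 0.238 V (positive root), so V_GS = 0.708 V.
I_D = (V_DD − V_GS)/R = (11.1 − 0.708) / 47.5 = 0.219 mA.

V_GS = 0.708 V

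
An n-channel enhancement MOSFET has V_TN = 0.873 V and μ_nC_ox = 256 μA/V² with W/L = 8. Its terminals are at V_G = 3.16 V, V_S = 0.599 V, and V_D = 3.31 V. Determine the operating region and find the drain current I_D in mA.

V_GS = V_G − V_S = 3.16 − 0.599 = 2.56 V; V_DS = V_D − V_S = 3.31 − 0.599 = 2.71 V.
k_n = μ_nC_ox · (W/L) = 2.048 mA/V².
V_ov = V_GS − V_TN = 2.56 − 0.873 = 1.69 V.
Since V_DS = 2.71 V ≥ V_ov = 1.69 V, the device is in saturation.
I_D = ½ k_n V_ov² = 0.5 × 2.048 × 1.69² = 2.92 mA.

Saturation; I_D = 2.92 mA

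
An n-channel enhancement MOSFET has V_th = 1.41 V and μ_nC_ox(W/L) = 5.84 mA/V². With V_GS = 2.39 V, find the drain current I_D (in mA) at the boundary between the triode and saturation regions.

At the boundary V_DS = V_ov = V_GS − V_th = 2.39 − 1.41 = 0.98 V.
I_D = ½ k_n V_ov² = 0.5 × 5.84 × 0.98² = 2.8 mA.

I_D = 2.80 mA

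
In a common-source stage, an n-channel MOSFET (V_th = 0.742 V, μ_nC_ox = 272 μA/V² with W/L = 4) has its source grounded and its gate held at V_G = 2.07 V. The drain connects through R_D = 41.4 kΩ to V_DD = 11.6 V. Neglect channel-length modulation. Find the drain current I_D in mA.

I_D = 0.275 mA

V_GS = V_G = 2.07 V, so V_ov = 2.07 − 0.742 = 1.33 V.
k_n = μ_nC_ox · (W/L) = 1.088 mA/V².
Assume saturation: I_D = ½ k_n V_ov² = 0.5 × 1.088 × 1.33² = 0.959 mA, giving V_DS = V_DD − I_D R_D = 11.6 − 0.959 × 41.4 = -28.1 V.
But -28.1 V < V_ov = 1.33 V, so the device is actually in triode.
In triode I_D = k_n[V_ov V_DS − ½ V_DS²] and I_D = (V_DD − V_DS)/R_D. Equating: 22.5 V_DS² − 60.82 V_DS + 11.6 = 0, giving V_DS = 0.207 V (the root below V_ov).
I_D = (11.6 − 0.207) / 41.4 = 0.275 mA.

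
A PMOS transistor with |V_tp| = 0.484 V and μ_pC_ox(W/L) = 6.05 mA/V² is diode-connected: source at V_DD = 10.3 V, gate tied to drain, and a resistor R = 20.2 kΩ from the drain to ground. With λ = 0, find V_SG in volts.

V_SG = 0.877 V

With gate tied to drain, V_SG = V_SD ≥ V_SG − |V_tp|, so the device is in saturation.
KCL at the drain: ½ k_p (V_SG − |V_tp|)² = (V_DD − V_SG)/R.
Let x = V_SG − 0.484. Then 61.1 x² + x − 9.816 = 0, giving x = 0.393 V (positive root), so V_SG = 0.877 V.
I_D = (V_DD − V_SG)/R = (10.3 − 0.877) / 20.2 = 0.466 mA.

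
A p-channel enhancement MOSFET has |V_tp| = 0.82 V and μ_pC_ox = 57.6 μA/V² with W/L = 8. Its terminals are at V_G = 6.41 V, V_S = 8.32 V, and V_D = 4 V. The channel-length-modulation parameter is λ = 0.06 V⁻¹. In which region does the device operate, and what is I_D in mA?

Saturation; I_D = 0.345 mA

V_SG = V_S − V_G = 8.32 − 6.41 = 1.91 V; V_SD = V_S − V_D = 8.32 − 4 = 4.32 V.
k_p = μ_pC_ox · (W/L) = 0.4608 mA/V².
V_ov = V_SG − |V_tp| = 1.91 − 0.82 = 1.09 V.
Since V_SD = 4.32 V ≥ V_ov = 1.09 V, the device is in saturation.
I_D = ½ k_p V_ov² (1 + λ V_SD) = 0.5 × 0.4608 × 1.09² × (1 + 0.06 × 4.32) = 0.345 mA.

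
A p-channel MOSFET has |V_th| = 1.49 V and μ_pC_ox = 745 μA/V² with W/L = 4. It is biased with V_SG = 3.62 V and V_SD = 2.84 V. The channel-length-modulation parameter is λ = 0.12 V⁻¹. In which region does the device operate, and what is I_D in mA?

k_p = μ_pC_ox · (W/L) = 2.98 mA/V².
V_ov = V_SG − |V_th| = 3.62 − 1.49 = 2.13 V.
Since V_SD = 2.84 V ≥ V_ov = 2.13 V, the device is in saturation.
I_D = ½ k_p V_ov² (1 + λ V_SD) = 0.5 × 2.98 × 2.13² × (1 + 0.12 × 2.84) = 9.06 mA.

Saturation; I_D = 9.06 mA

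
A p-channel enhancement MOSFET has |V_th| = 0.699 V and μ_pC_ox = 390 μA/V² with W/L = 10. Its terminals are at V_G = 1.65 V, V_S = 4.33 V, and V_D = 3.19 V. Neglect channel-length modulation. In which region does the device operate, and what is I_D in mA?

V_SG = V_S − V_G = 4.33 − 1.65 = 2.68 V; V_SD = V_S − V_D = 4.33 − 3.19 = 1.14 V.
k_p = μ_pC_ox · (W/L) = 3.9 mA/V².
V_ov = V_SG − |V_th| = 2.68 − 0.699 = 1.98 V.
Since V_SD = 1.14 V < V_ov = 1.98 V, the device is in the triode region.
I_D = k_p [V_ov · V_SD − ½ V_SD²] = 3.9 × [1.98 × 1.14 − 0.5 × 1.14²] = 6.27 mA.

Triode; I_D = 6.27 mA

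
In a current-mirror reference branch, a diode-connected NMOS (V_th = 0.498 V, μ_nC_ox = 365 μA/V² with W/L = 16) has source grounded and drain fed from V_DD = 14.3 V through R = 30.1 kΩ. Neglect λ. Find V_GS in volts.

V_GS = 0.889 V

With gate tied to drain, V_GS = V_DS ≥ V_GS − V_th, so the device is in saturation.
k_n = μ_nC_ox · (W/L) = 5.84 mA/V².
KCL at the drain: ½ k_n (V_GS − V_th)² = (V_DD − V_GS)/R.
Let x = V_GS − 0.498. Then 87.9 x² + x − 13.8 = 0, giving x = 0.391 V (positive root), so V_GS = 0.889 V.
I_D = (V_DD − V_GS)/R = (14.3 − 0.889) / 30.1 = 0.446 mA.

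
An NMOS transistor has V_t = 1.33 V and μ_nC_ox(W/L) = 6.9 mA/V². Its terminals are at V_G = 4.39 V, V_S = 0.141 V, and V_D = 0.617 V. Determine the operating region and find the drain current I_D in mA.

Triode; I_D = 8.81 mA

V_GS = V_G − V_S = 4.39 − 0.141 = 4.25 V; V_DS = V_D − V_S = 0.617 − 0.141 = 0.476 V.
V_ov = V_GS − V_t = 4.25 − 1.33 = 2.92 V.
Since V_DS = 0.476 V < V_ov = 2.92 V, the device is in the triode region.
I_D = k_n [V_ov · V_DS − ½ V_DS²] = 6.9 × [2.92 × 0.476 − 0.5 × 0.476²] = 8.81 mA.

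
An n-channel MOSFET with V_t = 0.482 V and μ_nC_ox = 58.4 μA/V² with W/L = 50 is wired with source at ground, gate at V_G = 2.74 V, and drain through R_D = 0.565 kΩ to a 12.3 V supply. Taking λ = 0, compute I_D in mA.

V_GS = V_G = 2.74 V, so V_ov = 2.74 − 0.482 = 2.26 V.
k_n = μ_nC_ox · (W/L) = 2.92 mA/V².
Assume saturation: I_D = ½ k_n V_ov² = 0.5 × 2.92 × 2.26² = 7.44 mA, giving V_DS = V_DD − I_D R_D = 12.3 − 7.44 × 0.565 = 8.09 V.
V_DS = 8.09 V ≥ V_ov = 2.26 V, confirming saturation.

I_D = 7.44 mA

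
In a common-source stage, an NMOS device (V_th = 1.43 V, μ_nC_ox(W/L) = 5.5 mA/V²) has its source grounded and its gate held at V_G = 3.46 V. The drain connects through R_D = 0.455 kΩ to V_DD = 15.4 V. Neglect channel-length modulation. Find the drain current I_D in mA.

V_GS = V_G = 3.46 V, so V_ov = 3.46 − 1.43 = 2.03 V.
Assume saturation: I_D = ½ k_n V_ov² = 0.5 × 5.5 × 2.03² = 11.3 mA, giving V_DS = V_DD − I_D R_D = 15.4 − 11.3 × 0.455 = 10.2 V.
V_DS = 10.2 V ≥ V_ov = 2.03 V, confirming saturation.

I_D = 11.3 mA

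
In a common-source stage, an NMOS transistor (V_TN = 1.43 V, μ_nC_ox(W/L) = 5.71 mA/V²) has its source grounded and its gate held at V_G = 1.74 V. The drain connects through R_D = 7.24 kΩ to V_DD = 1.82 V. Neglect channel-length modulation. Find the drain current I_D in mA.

I_D = 0.226 mA

V_GS = V_G = 1.74 V, so V_ov = 1.74 − 1.43 = 0.31 V.
Assume saturation: I_D = ½ k_n V_ov² = 0.5 × 5.71 × 0.31² = 0.274 mA, giving V_DS = V_DD − I_D R_D = 1.82 − 0.274 × 7.24 = -0.166 V.
But -0.166 V < V_ov = 0.31 V, so the device is actually in triode.
In triode I_D = k_n[V_ov V_DS − ½ V_DS²] and I_D = (V_DD − V_DS)/R_D. Equating: 20.7 V_DS² − 13.82 V_DS + 1.82 = 0, giving V_DS = 0.18 V (the root below V_ov).
I_D = (1.82 − 0.18) / 7.24 = 0.226 mA.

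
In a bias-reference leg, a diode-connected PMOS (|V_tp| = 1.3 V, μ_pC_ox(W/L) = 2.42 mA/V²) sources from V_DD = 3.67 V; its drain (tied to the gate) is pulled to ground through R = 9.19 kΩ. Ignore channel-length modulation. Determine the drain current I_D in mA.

I_D = 0.212 mA

With gate tied to drain, V_SG = V_SD ≥ V_SG − |V_tp|, so the device is in saturation.
KCL at the drain: ½ k_p (V_SG − |V_tp|)² = (V_DD − V_SG)/R.
Let x = V_SG − 1.3. Then 11.1 x² + x − 2.37 = 0, giving x = 0.419 V (positive root), so V_SG = 1.72 V.
I_D = (V_DD − V_SG)/R = (3.67 − 1.72) / 9.19 = 0.212 mA.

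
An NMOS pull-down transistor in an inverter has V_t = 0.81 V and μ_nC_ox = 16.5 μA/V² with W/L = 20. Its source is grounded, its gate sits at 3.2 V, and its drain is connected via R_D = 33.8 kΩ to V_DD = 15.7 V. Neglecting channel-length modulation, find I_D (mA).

I_D = 0.445 mA

V_GS = V_G = 3.2 V, so V_ov = 3.2 − 0.81 = 2.39 V.
k_n = μ_nC_ox · (W/L) = 0.33 mA/V².
Assume saturation: I_D = ½ k_n V_ov² = 0.5 × 0.33 × 2.39² = 0.942 mA, giving V_DS = V_DD − I_D R_D = 15.7 − 0.942 × 33.8 = -16.2 V.
But -16.2 V < V_ov = 2.39 V, so the device is actually in triode.
In triode I_D = k_n[V_ov V_DS − ½ V_DS²] and I_D = (V_DD − V_DS)/R_D. Equating: 5.58 V_DS² − 27.66 V_DS + 15.7 = 0, giving V_DS = 0.654 V (the root below V_ov).
I_D = (15.7 − 0.654) / 33.8 = 0.445 mA.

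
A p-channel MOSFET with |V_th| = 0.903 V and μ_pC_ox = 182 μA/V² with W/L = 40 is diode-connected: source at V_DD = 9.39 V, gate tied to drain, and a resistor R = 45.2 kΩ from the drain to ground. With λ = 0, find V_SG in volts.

V_SG = 1.13 V

With gate tied to drain, V_SG = V_SD ≥ V_SG − |V_th|, so the device is in saturation.
k_p = μ_pC_ox · (W/L) = 7.28 mA/V².
KCL at the drain: ½ k_p (V_SG − |V_th|)² = (V_DD − V_SG)/R.
Let x = V_SG − 0.903. Then 165 x² + x − 8.487 = 0, giving x = 0.224 V (positive root), so V_SG = 1.13 V.
I_D = (V_DD − V_SG)/R = (9.39 − 1.13) / 45.2 = 0.183 mA.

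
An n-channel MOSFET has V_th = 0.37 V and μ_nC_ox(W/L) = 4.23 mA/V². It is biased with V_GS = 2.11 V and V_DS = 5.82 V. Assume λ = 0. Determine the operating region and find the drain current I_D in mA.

V_ov = V_GS − V_th = 2.11 − 0.37 = 1.74 V.
Since V_DS = 5.82 V ≥ V_ov = 1.74 V, the device is in saturation.
I_D = ½ k_n V_ov² = 0.5 × 4.23 × 1.74² = 6.4 mA.

Saturation; I_D = 6.40 mA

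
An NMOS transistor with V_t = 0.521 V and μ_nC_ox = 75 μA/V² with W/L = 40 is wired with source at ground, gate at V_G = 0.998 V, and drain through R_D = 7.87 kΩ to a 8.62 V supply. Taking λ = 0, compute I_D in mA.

I_D = 0.341 mA

V_GS = V_G = 0.998 V, so V_ov = 0.998 − 0.521 = 0.477 V.
k_n = μ_nC_ox · (W/L) = 3 mA/V².
Assume saturation: I_D = ½ k_n V_ov² = 0.5 × 3 × 0.477² = 0.341 mA, giving V_DS = V_DD − I_D R_D = 8.62 − 0.341 × 7.87 = 5.93 V.
V_DS = 5.93 V ≥ V_ov = 0.477 V, confirming saturation.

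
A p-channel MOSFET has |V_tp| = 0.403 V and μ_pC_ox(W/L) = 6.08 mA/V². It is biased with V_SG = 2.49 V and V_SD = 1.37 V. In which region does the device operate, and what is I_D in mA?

V_ov = V_SG − |V_tp| = 2.49 − 0.403 = 2.09 V.
Since V_SD = 1.37 V < V_ov = 2.09 V, the device is in the triode region.
I_D = k_p [V_ov · V_SD − ½ V_SD²] = 6.08 × [2.09 × 1.37 − 0.5 × 1.37²] = 11.7 mA.

Triode; I_D = 11.7 mA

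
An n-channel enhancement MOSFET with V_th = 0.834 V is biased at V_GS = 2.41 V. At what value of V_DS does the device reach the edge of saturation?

The boundary between triode and saturation is V_DS = V_GS − V_th = V_ov.
V_ov = 2.41 − 0.834 = 1.58 V.

V_DS,sat = 1.58 V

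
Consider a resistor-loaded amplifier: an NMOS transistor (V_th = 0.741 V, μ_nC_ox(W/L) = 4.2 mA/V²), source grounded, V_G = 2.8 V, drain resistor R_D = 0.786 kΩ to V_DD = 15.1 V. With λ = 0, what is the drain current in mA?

V_GS = V_G = 2.8 V, so V_ov = 2.8 − 0.741 = 2.06 V.
Assume saturation: I_D = ½ k_n V_ov² = 0.5 × 4.2 × 2.06² = 8.9 mA, giving V_DS = V_DD − I_D R_D = 15.1 − 8.9 × 0.786 = 8.1 V.
V_DS = 8.1 V ≥ V_ov = 2.06 V, confirming saturation.

I_D = 8.90 mA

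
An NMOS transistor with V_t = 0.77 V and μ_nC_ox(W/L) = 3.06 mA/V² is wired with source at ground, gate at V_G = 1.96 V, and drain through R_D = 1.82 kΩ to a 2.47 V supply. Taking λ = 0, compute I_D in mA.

I_D = 1.15 mA

V_GS = V_G = 1.96 V, so V_ov = 1.96 − 0.77 = 1.19 V.
Assume saturation: I_D = ½ k_n V_ov² = 0.5 × 3.06 × 1.19² = 2.17 mA, giving V_DS = V_DD − I_D R_D = 2.47 − 2.17 × 1.82 = -1.47 V.
But -1.47 V < V_ov = 1.19 V, so the device is actually in triode.
In triode I_D = k_n[V_ov V_DS − ½ V_DS²] and I_D = (V_DD − V_DS)/R_D. Equating: 2.78 V_DS² − 7.627 V_DS + 2.47 = 0, giving V_DS = 0.375 V (the root below V_ov).
I_D = (2.47 − 0.375) / 1.82 = 1.15 mA.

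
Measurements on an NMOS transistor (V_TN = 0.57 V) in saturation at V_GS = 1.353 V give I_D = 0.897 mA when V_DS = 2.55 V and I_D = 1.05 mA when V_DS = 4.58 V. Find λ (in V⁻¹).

With V_GS fixed, I_D ∝ (1 + λ V_DS) in saturation, so I_D2/I_D1 = (1 + λ V_DS2)/(1 + λ V_DS1).
1.05/0.897 = 1.171 = (1 + 4.58 λ)/(1 + 2.55 λ).
Solving: λ (I_D1 V_DS2 − I_D2 V_DS1) = I_D2 − I_D1, so λ = (1.05 − 0.897) / (0.897 × 4.58 − 1.05 × 2.55) = 0.153 / 1.43 = 0.107 V⁻¹.

λ = 0.107 V⁻¹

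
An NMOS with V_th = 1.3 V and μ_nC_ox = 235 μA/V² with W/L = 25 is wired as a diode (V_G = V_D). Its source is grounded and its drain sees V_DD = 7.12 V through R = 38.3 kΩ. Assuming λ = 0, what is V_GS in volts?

V_GS = 1.52 V

With gate tied to drain, V_GS = V_DS ≥ V_GS − V_th, so the device is in saturation.
k_n = μ_nC_ox · (W/L) = 5.875 mA/V².
KCL at the drain: ½ k_n (V_GS − V_th)² = (V_DD − V_GS)/R.
Let x = V_GS − 1.3. Then 113 x² + x − 5.82 = 0, giving x = 0.223 V (positive root), so V_GS = 1.52 V.
I_D = (V_DD − V_GS)/R = (7.12 − 1.52) / 38.3 = 0.146 mA.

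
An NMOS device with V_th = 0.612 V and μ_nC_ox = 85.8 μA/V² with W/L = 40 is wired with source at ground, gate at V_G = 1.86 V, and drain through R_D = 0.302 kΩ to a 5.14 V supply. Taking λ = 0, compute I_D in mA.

V_GS = V_G = 1.86 V, so V_ov = 1.86 − 0.612 = 1.25 V.
k_n = μ_nC_ox · (W/L) = 3.432 mA/V².
Assume saturation: I_D = ½ k_n V_ov² = 0.5 × 3.432 × 1.25² = 2.67 mA, giving V_DS = V_DD − I_D R_D = 5.14 − 2.67 × 0.302 = 4.33 V.
V_DS = 4.33 V ≥ V_ov = 1.25 V, confirming saturation.

I_D = 2.67 mA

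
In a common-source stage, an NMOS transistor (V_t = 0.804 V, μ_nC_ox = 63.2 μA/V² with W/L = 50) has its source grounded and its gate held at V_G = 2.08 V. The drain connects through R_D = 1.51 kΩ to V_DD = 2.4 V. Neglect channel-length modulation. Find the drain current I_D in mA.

V_GS = V_G = 2.08 V, so V_ov = 2.08 − 0.804 = 1.28 V.
k_n = μ_nC_ox · (W/L) = 3.16 mA/V².
Assume saturation: I_D = ½ k_n V_ov² = 0.5 × 3.16 × 1.28² = 2.57 mA, giving V_DS = V_DD − I_D R_D = 2.4 − 2.57 × 1.51 = -1.48 V.
But -1.48 V < V_ov = 1.28 V, so the device is actually in triode.
In triode I_D = k_n[V_ov V_DS − ½ V_DS²] and I_D = (V_DD − V_DS)/R_D. Equating: 2.39 V_DS² − 7.089 V_DS + 2.4 = 0, giving V_DS = 0.39 V (the root below V_ov).
I_D = (2.4 − 0.39) / 1.51 = 1.33 mA.

I_D = 1.33 mA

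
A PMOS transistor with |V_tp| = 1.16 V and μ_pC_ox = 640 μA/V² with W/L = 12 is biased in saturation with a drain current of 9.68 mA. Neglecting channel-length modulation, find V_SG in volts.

V_SG = 2.75 V

k_p = μ_pC_ox · (W/L) = 7.68 mA/V².
In saturation I_D = ½ k_p (V_SG − |V_tp|)², so V_SG − |V_tp| = √(2 I_D / k_p) = √(2 × 9.68 / 7.68) = 1.59 V.
V_SG = 1.16 + 1.59 = 2.75 V.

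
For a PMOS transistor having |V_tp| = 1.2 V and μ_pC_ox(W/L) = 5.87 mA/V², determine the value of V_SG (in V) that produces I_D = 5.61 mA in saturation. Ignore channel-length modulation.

V_SG = 2.58 V

In saturation I_D = ½ k_p (V_SG − |V_tp|)², so V_SG − |V_tp| = √(2 I_D / k_p) = √(2 × 5.61 / 5.87) = 1.38 V.
V_SG = 1.2 + 1.38 = 2.58 V.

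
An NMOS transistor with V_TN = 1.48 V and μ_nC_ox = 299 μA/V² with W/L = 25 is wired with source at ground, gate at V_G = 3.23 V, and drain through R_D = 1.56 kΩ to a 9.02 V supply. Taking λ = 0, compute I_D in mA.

V_GS = V_G = 3.23 V, so V_ov = 3.23 − 1.48 = 1.75 V.
k_n = μ_nC_ox · (W/L) = 7.475 mA/V².
Assume saturation: I_D = ½ k_n V_ov² = 0.5 × 7.475 × 1.75² = 11.4 mA, giving V_DS = V_DD − I_D R_D = 9.02 − 11.4 × 1.56 = -8.84 V.
But -8.84 V < V_ov = 1.75 V, so the device is actually in triode.
In triode I_D = k_n[V_ov V_DS − ½ V_DS²] and I_D = (V_DD − V_DS)/R_D. Equating: 5.83 V_DS² − 21.41 V_DS + 9.02 = 0, giving V_DS = 0.486 V (the root below V_ov).
I_D = (9.02 − 0.486) / 1.56 = 5.47 mA.

I_D = 5.47 mA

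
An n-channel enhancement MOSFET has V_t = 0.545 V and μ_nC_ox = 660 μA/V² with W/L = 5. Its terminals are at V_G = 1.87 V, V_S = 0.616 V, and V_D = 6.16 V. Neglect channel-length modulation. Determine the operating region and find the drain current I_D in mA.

Saturation; I_D = 0.829 mA

V_GS = V_G − V_S = 1.87 − 0.616 = 1.25 V; V_DS = V_D − V_S = 6.16 − 0.616 = 5.54 V.
k_n = μ_nC_ox · (W/L) = 3.3 mA/V².
V_ov = V_GS − V_t = 1.25 − 0.545 = 0.709 V.
Since V_DS = 5.54 V ≥ V_ov = 0.709 V, the device is in saturation.
I_D = ½ k_n V_ov² = 0.5 × 3.3 × 0.709² = 0.829 mA.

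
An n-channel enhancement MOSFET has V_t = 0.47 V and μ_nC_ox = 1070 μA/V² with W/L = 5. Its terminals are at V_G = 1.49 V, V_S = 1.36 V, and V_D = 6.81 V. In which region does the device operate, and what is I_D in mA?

V_GS = V_G − V_S = 1.49 − 1.36 = 0.13 V; V_DS = V_D − V_S = 6.81 − 1.36 = 5.45 V.
V_GS = 0.13 V < V_t = 0.47 V, so the transistor is in cutoff.

Cutoff; I_D = 0 mA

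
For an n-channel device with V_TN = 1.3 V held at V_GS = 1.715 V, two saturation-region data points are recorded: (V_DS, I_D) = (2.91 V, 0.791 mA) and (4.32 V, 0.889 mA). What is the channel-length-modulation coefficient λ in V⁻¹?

With V_GS fixed, I_D ∝ (1 + λ V_DS) in saturation, so I_D2/I_D1 = (1 + λ V_DS2)/(1 + λ V_DS1).
0.889/0.791 = 1.124 = (1 + 4.32 λ)/(1 + 2.91 λ).
Solving: λ (I_D1 V_DS2 − I_D2 V_DS1) = I_D2 − I_D1, so λ = (0.889 − 0.791) / (0.791 × 4.32 − 0.889 × 2.91) = 0.098 / 0.83 = 0.118 V⁻¹.

λ = 0.118 V⁻¹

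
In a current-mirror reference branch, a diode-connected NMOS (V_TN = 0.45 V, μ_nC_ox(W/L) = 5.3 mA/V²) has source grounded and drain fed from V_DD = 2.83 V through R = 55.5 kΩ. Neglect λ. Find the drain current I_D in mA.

I_D = 0.0407 mA

With gate tied to drain, V_GS = V_DS ≥ V_GS − V_TN, so the device is in saturation.
KCL at the drain: ½ k_n (V_GS − V_TN)² = (V_DD − V_GS)/R.
Let x = V_GS − 0.45. Then 147 x² + x − 2.38 = 0, giving x = 0.124 V (positive root), so V_GS = 0.574 V.
I_D = (V_DD − V_GS)/R = (2.83 − 0.574) / 55.5 = 0.0407 mA.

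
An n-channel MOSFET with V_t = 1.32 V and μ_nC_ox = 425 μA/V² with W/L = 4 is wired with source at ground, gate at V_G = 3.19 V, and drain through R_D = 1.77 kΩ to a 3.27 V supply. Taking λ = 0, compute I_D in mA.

V_GS = V_G = 3.19 V, so V_ov = 3.19 − 1.32 = 1.87 V.
k_n = μ_nC_ox · (W/L) = 1.7 mA/V².
Assume saturation: I_D = ½ k_n V_ov² = 0.5 × 1.7 × 1.87² = 2.97 mA, giving V_DS = V_DD − I_D R_D = 3.27 − 2.97 × 1.77 = -1.99 V.
But -1.99 V < V_ov = 1.87 V, so the device is actually in triode.
In triode I_D = k_n[V_ov V_DS − ½ V_DS²] and I_D = (V_DD − V_DS)/R_D. Equating: 1.5 V_DS² − 6.627 V_DS + 3.27 = 0, giving V_DS = 0.566 V (the root below V_ov).
I_D = (3.27 − 0.566) / 1.77 = 1.53 mA.

I_D = 1.53 mA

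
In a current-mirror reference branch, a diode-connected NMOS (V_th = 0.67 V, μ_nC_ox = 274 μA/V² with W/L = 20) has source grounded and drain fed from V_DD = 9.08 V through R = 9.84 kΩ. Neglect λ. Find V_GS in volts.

V_GS = 1.21 V

With gate tied to drain, V_GS = V_DS ≥ V_GS − V_th, so the device is in saturation.
k_n = μ_nC_ox · (W/L) = 5.48 mA/V².
KCL at the drain: ½ k_n (V_GS − V_th)² = (V_DD − V_GS)/R.
Let x = V_GS − 0.67. Then 27 x² + x − 8.41 = 0, giving x = 0.54 V (positive root), so V_GS = 1.21 V.
I_D = (V_DD − V_GS)/R = (9.08 − 1.21) / 9.84 = 0.8 mA.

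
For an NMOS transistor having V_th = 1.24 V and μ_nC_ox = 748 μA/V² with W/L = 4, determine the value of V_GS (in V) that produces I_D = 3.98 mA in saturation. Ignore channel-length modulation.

V_GS = 2.87 V

k_n = μ_nC_ox · (W/L) = 2.992 mA/V².
In saturation I_D = ½ k_n (V_GS − V_th)², so V_GS − V_th = √(2 I_D / k_n) = √(2 × 3.98 / 2.992) = 1.63 V.
V_GS = 1.24 + 1.63 = 2.87 V.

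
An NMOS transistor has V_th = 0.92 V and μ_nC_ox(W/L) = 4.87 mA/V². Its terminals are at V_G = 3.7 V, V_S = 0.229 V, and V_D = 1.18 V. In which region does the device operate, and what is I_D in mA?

Triode; I_D = 9.61 mA

V_GS = V_G − V_S = 3.7 − 0.229 = 3.47 V; V_DS = V_D − V_S = 1.18 − 0.229 = 0.951 V.
V_ov = V_GS − V_th = 3.47 − 0.92 = 2.55 V.
Since V_DS = 0.951 V < V_ov = 2.55 V, the device is in the triode region.
I_D = k_n [V_ov · V_DS − ½ V_DS²] = 4.87 × [2.55 × 0.951 − 0.5 × 0.951²] = 9.61 mA.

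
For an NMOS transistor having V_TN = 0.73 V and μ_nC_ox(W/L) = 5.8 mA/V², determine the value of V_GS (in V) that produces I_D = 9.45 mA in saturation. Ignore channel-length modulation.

In saturation I_D = ½ k_n (V_GS − V_TN)², so V_GS − V_TN = √(2 I_D / k_n) = √(2 × 9.45 / 5.8) = 1.81 V.
V_GS = 0.73 + 1.81 = 2.54 V.

V_GS = 2.54 V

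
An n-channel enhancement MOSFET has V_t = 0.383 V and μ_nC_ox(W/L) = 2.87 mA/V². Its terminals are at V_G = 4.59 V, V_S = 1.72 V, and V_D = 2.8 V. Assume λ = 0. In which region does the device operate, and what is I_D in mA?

Triode; I_D = 6.03 mA

V_GS = V_G − V_S = 4.59 − 1.72 = 2.87 V; V_DS = V_D − V_S = 2.8 − 1.72 = 1.08 V.
V_ov = V_GS − V_t = 2.87 − 0.383 = 2.49 V.
Since V_DS = 1.08 V < V_ov = 2.49 V, the device is in the triode region.
I_D = k_n [V_ov · V_DS − ½ V_DS²] = 2.87 × [2.49 × 1.08 − 0.5 × 1.08²] = 6.03 mA.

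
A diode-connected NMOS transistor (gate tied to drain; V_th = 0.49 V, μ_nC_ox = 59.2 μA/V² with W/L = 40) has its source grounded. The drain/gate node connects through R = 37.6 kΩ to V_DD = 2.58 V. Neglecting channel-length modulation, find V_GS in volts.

With gate tied to drain, V_GS = V_DS ≥ V_GS − V_th, so the device is in saturation.
k_n = μ_nC_ox · (W/L) = 2.368 mA/V².
KCL at the drain: ½ k_n (V_GS − V_th)² = (V_DD − V_GS)/R.
Let x = V_GS − 0.49. Then 44.5 x² + x − 2.09 = 0, giving x = 0.206 V (positive root), so V_GS = 0.696 V.
I_D = (V_DD − V_GS)/R = (2.58 − 0.696) / 37.6 = 0.0501 mA.

V_GS = 0.696 V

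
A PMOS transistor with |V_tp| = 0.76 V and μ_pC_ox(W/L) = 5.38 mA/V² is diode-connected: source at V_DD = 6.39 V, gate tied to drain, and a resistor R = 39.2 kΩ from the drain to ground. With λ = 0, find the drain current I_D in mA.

With gate tied to drain, V_SG = V_SD ≥ V_SG − |V_tp|, so the device is in saturation.
KCL at the drain: ½ k_p (V_SG − |V_tp|)² = (V_DD − V_SG)/R.
Let x = V_SG − 0.76. Then 105 x² + x − 5.63 = 0, giving x = 0.226 V (positive root), so V_SG = 0.986 V.
I_D = (V_DD − V_SG)/R = (6.39 − 0.986) / 39.2 = 0.138 mA.

I_D = 0.138 mA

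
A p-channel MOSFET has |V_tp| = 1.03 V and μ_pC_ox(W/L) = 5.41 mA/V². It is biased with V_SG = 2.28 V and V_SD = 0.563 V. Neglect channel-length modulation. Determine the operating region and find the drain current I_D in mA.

Triode; I_D = 2.95 mA

V_ov = V_SG − |V_tp| = 2.28 − 1.03 = 1.25 V.
Since V_SD = 0.563 V < V_ov = 1.25 V, the device is in the triode region.
I_D = k_p [V_ov · V_SD − ½ V_SD²] = 5.41 × [1.25 × 0.563 − 0.5 × 0.563²] = 2.95 mA.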